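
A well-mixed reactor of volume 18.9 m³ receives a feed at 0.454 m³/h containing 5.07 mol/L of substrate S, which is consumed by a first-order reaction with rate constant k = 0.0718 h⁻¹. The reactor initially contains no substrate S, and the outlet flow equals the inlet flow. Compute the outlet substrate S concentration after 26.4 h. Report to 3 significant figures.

1.17 mol/L

Accumulation = in − out − consumed: V dC/dt = Q C_in − Q C − k V C.
This is linear with rate a = Q/V + k = 0.095821 h⁻¹.
C_ss = Q C_in/(Q + kV) = 1.2710 mol/L; C(t) = C_ss + (C₀ − C_ss) e^(−a t).
C(26.4) = 1.2710 + (-1.2710)·e^(−0.095821·26.4) = 1.2710 + (-1.2710)·0.079685 = 1.1697 mol/L.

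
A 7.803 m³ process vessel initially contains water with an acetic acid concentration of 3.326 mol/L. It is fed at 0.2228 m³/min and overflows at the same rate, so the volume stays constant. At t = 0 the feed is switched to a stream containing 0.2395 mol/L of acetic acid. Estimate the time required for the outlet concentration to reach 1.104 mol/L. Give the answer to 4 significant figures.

Species balance: V dC/dt = Q(C_in − C) ⇒ τ = V/Q = 35.0224 min.
C(t) = C_in + (C₀ − C_in) e^(−t/τ). Set C = 1.104 and solve for t:
e^(−t/τ) = (C − C_in)/(C₀ − C_in) = (1.104 − 0.2395)/(3.326 − 0.2395) = 0.280091
t = −τ ln(…) = 35.0224 × 1.27264 = 44.5710 min.

44.57 min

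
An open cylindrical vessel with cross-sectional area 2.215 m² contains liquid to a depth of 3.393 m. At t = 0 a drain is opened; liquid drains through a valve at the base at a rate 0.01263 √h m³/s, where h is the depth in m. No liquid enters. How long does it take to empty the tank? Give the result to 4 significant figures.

646.1 s

With no inflow, A dh/dt = −0.01263 √h.
∫ h^(−1/2) dh = −(0.01263/A) ∫ dt, giving 2√h = 2√h₀ − (0.01263/A) t.
Tank is empty when √h = 0: t_empty = 2A√h₀/0.01263.
t_empty = 2·2.215·√3.393/0.01263 = 4.43000·1.84201/0.01263 = 646.089 s.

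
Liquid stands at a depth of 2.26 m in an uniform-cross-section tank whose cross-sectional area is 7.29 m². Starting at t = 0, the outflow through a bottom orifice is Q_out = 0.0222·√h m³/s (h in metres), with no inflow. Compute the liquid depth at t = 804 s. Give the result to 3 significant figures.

With no inflow, A dh/dt = −0.0222 √h.
This is separable: 2 d(√h)/dt = −0.0222/A, so √h = √h₀ − (0.0222/(2A)) t.
√h = √2.26 − 0.0222·804/(2·7.29) = 1.5033 − 1.2242 = 0.27913.
h = 0.27913² = 0.077915 m.

0.0779 m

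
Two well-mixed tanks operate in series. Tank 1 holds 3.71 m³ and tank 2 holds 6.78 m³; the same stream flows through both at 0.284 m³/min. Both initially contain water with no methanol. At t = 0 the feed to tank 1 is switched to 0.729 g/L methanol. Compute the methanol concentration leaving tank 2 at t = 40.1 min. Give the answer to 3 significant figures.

0.470 g/L

Time constants: τᵢ = Vᵢ/Q for each well-mixed tank.
τ₁ = 3.71/0.284 = 13.063 min; τ₂ = 6.78/0.284 = 23.873 min.
Tank 1: C₁ = C_in(1 − e^(−t/τ₁)). Tank 2 (τ₁ ≠ τ₂): C₂ = C_in[1 − (τ₁ e^(−t/τ₁) − τ₂ e^(−t/τ₂))/(τ₁ − τ₂)].
At t = 40.1: e^(−t/τ₁) = 0.046437, e^(−t/τ₂) = 0.18643.
C₂ = 0.729·[1 − (13.063·0.046437 − 23.873·0.18643)/(-10.810)] = 0.729·0.64440 = 0.46976 g/L.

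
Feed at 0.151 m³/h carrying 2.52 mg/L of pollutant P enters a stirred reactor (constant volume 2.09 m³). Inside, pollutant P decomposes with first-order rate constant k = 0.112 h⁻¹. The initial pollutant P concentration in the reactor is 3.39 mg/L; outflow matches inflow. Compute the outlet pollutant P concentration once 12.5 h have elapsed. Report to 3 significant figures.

Accumulation = in − out − consumed: V dC/dt = Q C_in − Q C − k V C.
dC/dt = (Q/V) C_in − (Q/V + k) C; effective rate a = Q/V + k = 0.072249 + 0.112 = 0.18425 h⁻¹.
C_ss = Q C_in/(Q + kV) = 0.98816 mg/L; C(t) = C_ss + (C₀ − C_ss) e^(−a t).
C(12.5) = 0.98816 + (2.4018)·e^(−0.18425·12.5) = 0.98816 + (2.4018)·0.099948 = 1.2282 mg/L.

1.23 mg/L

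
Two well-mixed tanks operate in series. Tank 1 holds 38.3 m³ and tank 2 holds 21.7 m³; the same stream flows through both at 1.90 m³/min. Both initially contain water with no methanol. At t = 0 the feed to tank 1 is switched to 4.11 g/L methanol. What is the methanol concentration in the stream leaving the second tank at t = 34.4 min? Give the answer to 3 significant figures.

Each tank obeys Vᵢ dCᵢ/dt = Q(Cᵢ₋₁ − Cᵢ), so τᵢ = Vᵢ/Q.
τ₁ = 38.3/1.90 = 20.158 min; τ₂ = 21.7/1.90 = 11.421 min.
Solving the cascade with C₁(0)=C₂(0)=0 gives C₂(t) = C_in[1 − (τ₁ e^(−t/τ₁) − τ₂ e^(−t/τ₂))/(τ₁ − τ₂)].
At t = 34.4: e^(−t/τ₁) = 0.18149, e^(−t/τ₂) = 0.049194.
C₂ = 4.11·[1 − (20.158·0.18149 − 11.421·0.049194)/(8.7368)] = 4.11·0.64556 = 2.6532 g/L.

2.65 g/L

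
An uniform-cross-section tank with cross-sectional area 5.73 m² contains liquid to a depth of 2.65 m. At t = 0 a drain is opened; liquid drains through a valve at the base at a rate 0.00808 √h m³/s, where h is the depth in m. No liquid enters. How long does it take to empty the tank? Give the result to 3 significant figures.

Unsteady balance on liquid volume: A dh/dt = −0.00808 √h.
This is separable: 2 d(√h)/dt = −0.00808/A, so √h = √h₀ − (0.00808/(2A)) t.
Set h = 0: 2√h₀ = (0.00808/A) t_empty ⇒ t_empty = 2A√h₀/0.00808.
t_empty = 2·5.73·√2.65/0.00808 = 11.460·1.6279/0.00808 = 2308.9 s.

2310 s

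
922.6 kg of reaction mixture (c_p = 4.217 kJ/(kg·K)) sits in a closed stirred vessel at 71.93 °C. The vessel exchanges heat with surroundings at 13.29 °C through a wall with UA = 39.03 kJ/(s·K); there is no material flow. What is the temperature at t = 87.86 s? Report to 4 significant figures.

Heat balance on the well-mixed liquid: M c_p dT/dt = −UA(T − T_amb).
dT/dt = (T_ss − T)/τ with T_ss = T_amb = 13.2900 °C, τ = M c_p/UA = 922.6·4.217/39.03 = 99.6824 s.
Integrating: T(t) = T_ss + (T₀ − T_ss) e^(−t/τ).
T(87.86) = 13.2900 + (58.6400)·0.414203 = 37.5789 °C.

37.58 °C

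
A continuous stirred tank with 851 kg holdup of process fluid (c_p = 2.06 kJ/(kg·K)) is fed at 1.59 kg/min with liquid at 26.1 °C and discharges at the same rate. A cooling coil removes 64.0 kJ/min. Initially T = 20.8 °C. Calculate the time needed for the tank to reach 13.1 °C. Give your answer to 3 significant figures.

416 min

M c_p dT/dt = ṁ c_p (T_in − T) − Q̇.
τ = M/ṁ = 535.22 min; T_ss = T_in − Q̇/(ṁ c_p) = 6.5604 °C.
T(t) = T_ss + (T₀ − T_ss) e^(−t/τ). Set T = 13.1:
e^(−t/τ) = (13.1 − 6.5604)/(20.8 − 6.5604) = 0.45925
t = −535.22 · ln(0.45925) = 416.48 min.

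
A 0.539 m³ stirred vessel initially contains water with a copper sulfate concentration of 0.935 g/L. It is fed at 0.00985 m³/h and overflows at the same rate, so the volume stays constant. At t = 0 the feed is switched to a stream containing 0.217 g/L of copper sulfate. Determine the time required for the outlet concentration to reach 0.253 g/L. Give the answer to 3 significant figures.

Transient balance on the dissolved component: V dC/dt = Q(C_in − C), so τ = V/Q = 54.721 h.
C(t) = C_in + (C₀ − C_in) e^(−t/τ). Set C = 0.253 and solve for t:
e^(−t/τ) = (C − C_in)/(C₀ − C_in) = (0.253 − 0.217)/(0.935 − 0.217) = 0.050139
t = −τ ln(…) = 54.721 × 2.9930 = 163.78 h.

164 h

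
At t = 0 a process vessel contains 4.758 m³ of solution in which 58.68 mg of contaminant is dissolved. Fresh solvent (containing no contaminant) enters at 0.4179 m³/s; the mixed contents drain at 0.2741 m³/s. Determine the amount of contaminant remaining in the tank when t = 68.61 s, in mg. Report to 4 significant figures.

6.902 mg

Total volume: dV/dt = Q_in − Q_out = 0.143800 m³/s, so V(t) = 4.758 + 0.143800 t and V(68.61) = 14.6241 m³.
No contaminant enters, so dm/dt = −Q_out · (m/V).
Separate: dm/m = −Q_out dt/V(t) ⇒ ln(m/m₀) = −(Q_out/(Q_in−Q_out)) ln(V/V₀).
m = m₀ (V₀/V)^(Q_out/(Q_in−Q_out)) = 58.68 × (4.758/14.6241)^(1.90612) = 6.90208 mg.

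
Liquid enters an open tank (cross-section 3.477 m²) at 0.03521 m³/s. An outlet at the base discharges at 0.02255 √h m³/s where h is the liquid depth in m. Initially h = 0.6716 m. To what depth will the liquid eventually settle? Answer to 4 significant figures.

A dh/dt = Q_in − 0.02255 √h. Steady state requires inflow = outflow:
Q_in = 0.02255 √h_ss ⇒ √h_ss = 0.03521/0.02255 = 1.56142.
h_ss = 1.56142² = 2.43803 m. (Since h₀ = 0.6716 m < h_ss, the level will rise toward this value.)

2.438 m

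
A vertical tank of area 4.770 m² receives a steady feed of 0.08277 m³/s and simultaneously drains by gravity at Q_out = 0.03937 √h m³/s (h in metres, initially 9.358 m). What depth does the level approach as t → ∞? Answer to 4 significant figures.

Level balance: A dh/dt = 0.08277 − 0.03937 √h. Setting dh/dt = 0:
Q_in = 0.03937 √h_ss ⇒ √h_ss = 0.08277/0.03937 = 2.10236.
h_ss = 2.10236² = 4.41993 m. (Since h₀ = 9.358 m > h_ss, the level will fall toward this value.)

4.420 m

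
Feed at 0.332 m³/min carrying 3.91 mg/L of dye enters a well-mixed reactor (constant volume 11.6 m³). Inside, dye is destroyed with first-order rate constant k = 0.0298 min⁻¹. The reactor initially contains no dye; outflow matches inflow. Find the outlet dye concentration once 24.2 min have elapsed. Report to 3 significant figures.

V dC/dt = Q(C_in − C) − k V C.
This is linear with rate a = Q/V + k = 0.058421 min⁻¹.
C_ss = Q C_in/(Q + kV) = 1.9155 mg/L; C(t) = C_ss + (C₀ − C_ss) e^(−a t).
C(24.2) = 1.9155 + (-1.9155)·e^(−0.058421·24.2) = 1.9155 + (-1.9155)·0.24322 = 1.4496 mg/L.

1.45 mg/L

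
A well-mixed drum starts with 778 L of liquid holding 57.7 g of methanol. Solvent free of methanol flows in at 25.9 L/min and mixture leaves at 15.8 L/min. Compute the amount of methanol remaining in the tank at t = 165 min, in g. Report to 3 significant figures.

Let m(t) be the amount of methanol. Volume: V(t) = V₀ + (Q_in − Q_out) t = 778 + 10.100 t; V(165) = 2444.5 L.
No methanol enters, so dm/dt = −Q_out · (m/V).
dm/m = −Q_out dt/(V₀ + 10.100 t); integrating gives ln(m/m₀) = −(Q_out/(Q_in−Q_out)) ln(V/V₀).
m = m₀ (V₀/V)^(Q_out/(Q_in−Q_out)) = 57.7 × (778/2444.5)^(1.5644) = 9.6241 g.

9.62 g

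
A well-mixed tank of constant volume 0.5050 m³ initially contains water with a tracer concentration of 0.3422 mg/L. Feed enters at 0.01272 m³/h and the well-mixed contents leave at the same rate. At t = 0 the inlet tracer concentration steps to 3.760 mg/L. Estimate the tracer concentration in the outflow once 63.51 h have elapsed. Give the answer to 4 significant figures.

Accumulation = in − out for the solute gives V dC/dt = Q(C_in − C).
So dC/dt = (C_in − C)/τ with τ = V/Q = 0.5050/0.01272 = 39.7013 h.
C approaches C_in exponentially: C(t) = C_in + (C₀ − C_in) e^(−t/τ).
C(63.51) = 3.760 + (0.3422 − 3.760)·e^(−63.51/39.7013) = 3.760 + (-3.41780)·0.201958 = 3.06975 mg/L.

3.070 mg/L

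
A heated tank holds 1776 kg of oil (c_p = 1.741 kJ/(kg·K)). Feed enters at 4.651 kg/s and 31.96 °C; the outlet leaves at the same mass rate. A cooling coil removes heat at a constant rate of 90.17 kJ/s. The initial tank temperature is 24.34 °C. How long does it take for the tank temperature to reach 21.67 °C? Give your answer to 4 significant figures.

544.1 s

Heat balance on the well-mixed liquid: M c_p dT/dt = ṁ c_p (T_in − T) − 90.17.
τ = M/ṁ = 381.853 s; T_ss = T_in − Q̇/(ṁ c_p) = 20.8243 °C.
T(t) = T_ss + (T₀ − T_ss) e^(−t/τ). Set T = 21.67:
e^(−t/τ) = (21.67 − 20.8243)/(24.34 − 20.8243) = 0.240546
t = −381.853 · ln(0.240546) = 544.081 s.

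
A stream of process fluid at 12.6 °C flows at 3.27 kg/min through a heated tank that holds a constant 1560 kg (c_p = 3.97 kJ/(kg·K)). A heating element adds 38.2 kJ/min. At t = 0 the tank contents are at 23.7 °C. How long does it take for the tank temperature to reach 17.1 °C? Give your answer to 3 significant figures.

790 min

Heat balance on the well-mixed liquid: M c_p dT/dt = ṁ c_p (T_in − T) + 38.2.
τ = M/ṁ = 477.06 min; T_ss = T_in + Q̇/(ṁ c_p) = 15.543 °C.
T(t) = T_ss + (T₀ − T_ss) e^(−t/τ). Set T = 17.1:
e^(−t/τ) = (17.1 − 15.543)/(23.7 − 15.543) = 0.19092
t = −477.06 · ln(0.19092) = 789.96 min.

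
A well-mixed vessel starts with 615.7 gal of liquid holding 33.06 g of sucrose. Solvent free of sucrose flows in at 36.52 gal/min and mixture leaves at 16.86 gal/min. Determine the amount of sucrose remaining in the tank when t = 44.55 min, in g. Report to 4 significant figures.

15.48 g

Let m(t) be the amount of sucrose. Volume: V(t) = V₀ + (Q_in − Q_out) t = 615.7 + 19.6600 t; V(44.55) = 1491.55 gal.
Species balance (pure solvent in): dm/dt = −Q_out · m/V(t).
dm/m = −Q_out dt/(V₀ + 19.6600 t); integrating gives ln(m/m₀) = −(Q_out/(Q_in−Q_out)) ln(V/V₀).
m = m₀ (V₀/V)^(Q_out/(Q_in−Q_out)) = 33.06 × (615.7/1491.55)^(0.857579) = 15.4797 g.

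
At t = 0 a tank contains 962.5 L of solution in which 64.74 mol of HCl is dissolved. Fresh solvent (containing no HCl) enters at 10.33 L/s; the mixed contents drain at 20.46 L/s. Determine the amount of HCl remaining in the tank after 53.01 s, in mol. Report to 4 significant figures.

Total volume: dV/dt = Q_in − Q_out = -10.1300 L/s, so V(t) = 962.5 − 10.1300 t and V(53.01) = 425.509 L.
No HCl enters, so dm/dt = −Q_out · (m/V).
Separate: dm/m = −Q_out dt/V(t) ⇒ ln(m/m₀) = −(Q_out/(Q_in−Q_out)) ln(V/V₀).
m = m₀ (V₀/V)^(Q_out/(Q_in−Q_out)) = 64.74 × (962.5/425.509)^(-2.01974) = 12.4506 mol.

12.45 mol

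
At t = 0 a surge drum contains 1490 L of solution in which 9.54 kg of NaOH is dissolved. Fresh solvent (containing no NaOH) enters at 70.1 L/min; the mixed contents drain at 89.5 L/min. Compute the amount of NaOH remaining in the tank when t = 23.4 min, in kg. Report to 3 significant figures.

1.78 kg

Let m(t) be the amount of NaOH. Volume: V(t) = V₀ + (Q_in − Q_out) t = 1490 − 19.400 t; V(23.4) = 1036.0 L.
Solute balance: dm/dt = 0 − Q_out C = −Q_out m/V(t).
Separate: dm/m = −Q_out dt/V(t) ⇒ ln(m/m₀) = −(Q_out/(Q_in−Q_out)) ln(V/V₀).
m = m₀ (V₀/V)^(Q_out/(Q_in−Q_out)) = 9.54 × (1490/1036.0)^(-4.6134) = 1.7845 kg.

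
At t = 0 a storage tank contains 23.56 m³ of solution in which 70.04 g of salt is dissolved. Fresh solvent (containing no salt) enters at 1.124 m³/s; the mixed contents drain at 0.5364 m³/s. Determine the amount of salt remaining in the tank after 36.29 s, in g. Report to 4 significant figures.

38.89 g

Let m(t) be the amount of salt. Volume: V(t) = V₀ + (Q_in − Q_out) t = 23.56 + 0.587600 t; V(36.29) = 44.8840 m³.
No salt enters, so dm/dt = −Q_out · (m/V).
dm/m = −Q_out dt/(V₀ + 0.587600 t); integrating gives ln(m/m₀) = −(Q_out/(Q_in−Q_out)) ln(V/V₀).
m = m₀ (V₀/V)^(Q_out/(Q_in−Q_out)) = 70.04 × (23.56/44.8840)^(0.912866) = 38.8884 g.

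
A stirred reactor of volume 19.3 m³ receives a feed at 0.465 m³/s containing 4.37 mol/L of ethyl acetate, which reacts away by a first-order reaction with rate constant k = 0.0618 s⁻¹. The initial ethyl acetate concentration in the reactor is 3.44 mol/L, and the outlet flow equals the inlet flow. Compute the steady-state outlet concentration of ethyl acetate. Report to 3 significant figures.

V dC/dt = Q(C_in − C) − k V C.
Steady state (dC/dt = 0): C_ss = Q C_in/(Q + kV) = C_in/(1 + kV/Q).
C_ss = 0.465·4.37/(0.465 + 0.0618·19.3) = 2.0321/1.6577 = 1.2258 mol/L.

1.23 mol/L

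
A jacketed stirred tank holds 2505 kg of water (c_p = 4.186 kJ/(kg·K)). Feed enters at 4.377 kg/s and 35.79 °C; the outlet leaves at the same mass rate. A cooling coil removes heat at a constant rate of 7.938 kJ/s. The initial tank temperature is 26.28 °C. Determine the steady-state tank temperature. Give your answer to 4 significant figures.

35.36 °C

M c_p dT/dt = ṁ c_p (T_in − T) − Q̇.
At steady state dT/dt = 0 ⇒ T_ss = T_in − Q̇/(ṁ c_p) = 35.79 − 7.938/(4.377·4.186) = 35.3568 °C.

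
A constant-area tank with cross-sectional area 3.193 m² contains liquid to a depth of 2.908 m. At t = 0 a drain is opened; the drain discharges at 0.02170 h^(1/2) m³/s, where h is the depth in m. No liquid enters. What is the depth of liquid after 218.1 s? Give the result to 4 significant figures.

0.9296 m

With no inflow, A dh/dt = −0.02170 √h.
∫ h^(−1/2) dh = −(0.02170/A) ∫ dt, giving 2√h = 2√h₀ − (0.02170/A) t.
√h = √2.908 − 0.02170·218.1/(2·3.193) = 1.70529 − 0.741117 = 0.964169.
h = 0.964169² = 0.929623 m.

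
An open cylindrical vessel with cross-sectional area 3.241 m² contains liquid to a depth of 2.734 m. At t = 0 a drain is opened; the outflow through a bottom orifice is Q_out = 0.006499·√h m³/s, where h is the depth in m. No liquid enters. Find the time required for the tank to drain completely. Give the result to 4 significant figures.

With no inflow, A dh/dt = −0.006499 √h.
∫ h^(−1/2) dh = −(0.006499/A) ∫ dt, giving 2√h = 2√h₀ − (0.006499/A) t.
Set h = 0: 2√h₀ = (0.006499/A) t_empty ⇒ t_empty = 2A√h₀/0.006499.
t_empty = 2·3.241·√2.734/0.006499 = 6.48200·1.65348/0.006499 = 1649.16 s.

1649 s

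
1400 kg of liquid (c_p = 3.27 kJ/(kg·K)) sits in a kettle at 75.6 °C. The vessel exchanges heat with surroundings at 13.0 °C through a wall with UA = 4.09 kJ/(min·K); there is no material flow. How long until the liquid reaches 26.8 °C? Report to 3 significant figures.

Energy balance: M c_p dT/dt = −UA(T − T_amb).
τ = M c_p/UA = 1119.3 min; T_ss = T_amb = 13.000 °C.
T(t) = T_ss + (T₀ − T_ss)e^(−t/τ); set T = 26.8:
t = −τ ln[(T − T_ss)/(T₀ − T_ss)] = −1119.3 · ln(0.22045) = 1692.5 min.

1690 min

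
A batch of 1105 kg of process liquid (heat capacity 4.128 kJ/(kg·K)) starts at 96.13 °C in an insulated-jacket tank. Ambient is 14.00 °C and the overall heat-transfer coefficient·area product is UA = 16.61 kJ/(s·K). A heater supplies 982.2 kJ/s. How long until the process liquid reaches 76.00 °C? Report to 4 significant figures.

M c_p dT/dt = −UA(T − T_amb) + Q̇.
τ = M c_p/UA = 274.620 s; T_ss = T_amb + Q̇/UA = 14.00 + 982.2/16.61 = 73.1331 °C.
T(t) = T_ss + (T₀ − T_ss)e^(−t/τ); set T = 76.00:
t = −τ ln[(T − T_ss)/(T₀ − T_ss)] = −274.620 · ln(0.124666) = 571.790 s.

571.8 s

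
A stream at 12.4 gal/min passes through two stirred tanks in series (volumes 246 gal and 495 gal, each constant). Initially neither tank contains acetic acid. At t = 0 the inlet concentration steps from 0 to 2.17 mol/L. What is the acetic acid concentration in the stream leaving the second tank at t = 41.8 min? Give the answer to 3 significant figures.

Species balance on tank i: dCᵢ/dt = (Cᵢ₋₁ − Cᵢ)/τᵢ with τᵢ = Vᵢ/Q.
τ₁ = 246/12.4 = 19.839 min; τ₂ = 495/12.4 = 39.919 min.
Solving the cascade with C₁(0)=C₂(0)=0 gives C₂(t) = C_in[1 − (τ₁ e^(−t/τ₁) − τ₂ e^(−t/τ₂))/(τ₁ − τ₂)].
At t = 41.8: e^(−t/τ₁) = 0.12160, e^(−t/τ₂) = 0.35095.
C₂ = 2.17·[1 − (19.839·0.12160 − 39.919·0.35095)/(-20.081)] = 2.17·0.42247 = 0.91675 mol/L.

0.917 mol/L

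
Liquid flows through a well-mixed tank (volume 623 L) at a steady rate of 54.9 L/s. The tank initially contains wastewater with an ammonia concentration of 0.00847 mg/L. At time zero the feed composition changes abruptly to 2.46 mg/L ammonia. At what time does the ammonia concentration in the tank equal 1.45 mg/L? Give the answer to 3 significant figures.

Mass balance on the solute (V constant): V dC/dt = Q(C_in − C), so τ = V/Q = 11.348 s.
C(t) = C_in + (C₀ − C_in) e^(−t/τ). Set C = 1.45 and solve for t:
e^(−t/τ) = (C − C_in)/(C₀ − C_in) = (1.45 − 2.46)/(0.00847 − 2.46) = 0.41199
t = −τ ln(…) = 11.348 × 0.88676 = 10.063 s.

10.1 s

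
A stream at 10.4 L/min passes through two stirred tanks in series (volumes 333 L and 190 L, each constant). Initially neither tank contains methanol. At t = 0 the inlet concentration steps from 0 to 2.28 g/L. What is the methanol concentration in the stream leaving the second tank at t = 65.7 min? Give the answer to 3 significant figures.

Time constants: τᵢ = Vᵢ/Q for each well-mixed tank.
τ₁ = 333/10.4 = 32.019 min; τ₂ = 190/10.4 = 18.269 min.
Tank 1: C₁ = C_in(1 − e^(−t/τ₁)). Tank 2 (τ₁ ≠ τ₂): C₂ = C_in[1 − (τ₁ e^(−t/τ₁) − τ₂ e^(−t/τ₂))/(τ₁ − τ₂)].
At t = 65.7: e^(−t/τ₁) = 0.12849, e^(−t/τ₂) = 0.027427.
C₂ = 2.28·[1 − (32.019·0.12849 − 18.269·0.027427)/(13.750)] = 2.28·0.73723 = 1.6809 g/L.

1.68 g/L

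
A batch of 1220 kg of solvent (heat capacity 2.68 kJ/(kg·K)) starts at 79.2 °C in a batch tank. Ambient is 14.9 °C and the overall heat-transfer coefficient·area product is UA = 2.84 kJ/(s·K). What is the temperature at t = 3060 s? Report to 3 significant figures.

19.4 °C

Lumped-capacitance energy balance: M c_p dT/dt = UA(T_amb − T).
dT/dt = (T_ss − T)/τ with T_ss = T_amb = 14.900 °C, τ = M c_p/UA = 1220·2.68/2.84 = 1151.3 s.
Solution: T(t) = T_ss + (T₀ − T_ss) e^(−t/τ).
T(3060) = 14.900 + (64.300)·0.070092 = 19.407 °C.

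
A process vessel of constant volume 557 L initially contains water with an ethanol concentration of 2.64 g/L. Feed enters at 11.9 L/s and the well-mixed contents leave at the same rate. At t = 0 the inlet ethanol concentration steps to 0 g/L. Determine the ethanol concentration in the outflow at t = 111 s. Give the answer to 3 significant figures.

0.246 g/L

Mass balance on the solute (V constant): V dC/dt = Q(C_in − C).
Rewrite as dC/dt + C/τ = C_in/τ, τ = V/Q = 46.807 s.
This is linear first-order; C(t) = C_in + (C₀ − C_in) e^(−t/τ).
C(111) = 0 + (2.64 − 0)·e^(−111/46.807) = 0 + (2.6400)·0.093345 = 0.24643 g/L.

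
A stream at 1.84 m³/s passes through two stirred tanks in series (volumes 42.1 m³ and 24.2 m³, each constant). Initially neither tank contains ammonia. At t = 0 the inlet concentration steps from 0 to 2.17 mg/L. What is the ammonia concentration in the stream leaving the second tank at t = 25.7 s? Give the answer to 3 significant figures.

0.926 mg/L

Time constants: τᵢ = Vᵢ/Q for each well-mixed tank.
τ₁ = 42.1/1.84 = 22.880 s; τ₂ = 24.2/1.84 = 13.152 s.
Solving the cascade with C₁(0)=C₂(0)=0 gives C₂(t) = C_in[1 − (τ₁ e^(−t/τ₁) − τ₂ e^(−t/τ₂))/(τ₁ − τ₂)].
At t = 25.7: e^(−t/τ₁) = 0.32523, e^(−t/τ₂) = 0.14170.
C₂ = 2.17·[1 − (22.880·0.32523 − 13.152·0.14170)/(9.7283)] = 2.17·0.42665 = 0.92583 mg/L.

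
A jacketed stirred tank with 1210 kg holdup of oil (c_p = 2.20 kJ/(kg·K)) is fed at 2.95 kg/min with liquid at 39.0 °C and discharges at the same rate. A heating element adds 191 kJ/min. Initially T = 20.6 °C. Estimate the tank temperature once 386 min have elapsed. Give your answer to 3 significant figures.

M c_p dT/dt = ṁ c_p (T_in − T) + Q̇.
Rearrange: dT/dt = (T_ss − T)/τ with τ = M/ṁ = 410.17 min and T_ss = T_in + Q̇/(ṁ c_p) = 68.430 °C.
T approaches T_ss exponentially: T(t) = T_ss + (T₀ − T_ss) e^(−t/τ).
T(386) = 68.430 + (-47.830)·e^(−386/410.17) = 68.430 + (-47.830)·0.39021 = 49.766 °C.

49.8 °C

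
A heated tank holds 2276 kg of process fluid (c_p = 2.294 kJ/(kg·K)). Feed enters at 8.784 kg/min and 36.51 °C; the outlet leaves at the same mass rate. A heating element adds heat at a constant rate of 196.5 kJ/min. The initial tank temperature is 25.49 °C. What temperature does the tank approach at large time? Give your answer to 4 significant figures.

M c_p dT/dt = ṁ c_p (T_in − T) + Q̇.
At steady state dT/dt = 0 ⇒ T_ss = T_in + Q̇/(ṁ c_p) = 36.51 + 196.5/(8.784·2.294) = 46.2616 °C.

46.26 °C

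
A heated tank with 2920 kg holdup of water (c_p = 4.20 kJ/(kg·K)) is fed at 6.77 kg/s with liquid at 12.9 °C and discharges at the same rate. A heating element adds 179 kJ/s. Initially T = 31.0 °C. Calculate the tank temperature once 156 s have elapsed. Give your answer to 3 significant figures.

Energy balance: M c_p dT/dt = ṁ c_p (T_in − T) + 179.
Rearrange: dT/dt = (T_ss − T)/τ with τ = M/ṁ = 431.31 s and T_ss = T_in + Q̇/(ṁ c_p) = 19.195 °C.
T approaches T_ss exponentially: T(t) = T_ss + (T₀ − T_ss) e^(−t/τ).
T(156) = 19.195 + (11.805)·e^(−156/431.31) = 19.195 + (11.805)·0.69650 = 27.417 °C.

27.4 °C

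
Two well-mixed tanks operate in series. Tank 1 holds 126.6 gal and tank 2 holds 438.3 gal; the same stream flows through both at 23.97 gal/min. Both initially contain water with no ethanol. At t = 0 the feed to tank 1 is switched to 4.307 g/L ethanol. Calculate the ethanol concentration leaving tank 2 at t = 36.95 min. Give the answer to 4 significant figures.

Each tank obeys Vᵢ dCᵢ/dt = Q(Cᵢ₋₁ − Cᵢ), so τᵢ = Vᵢ/Q.
τ₁ = 126.6/23.97 = 5.28160 min; τ₂ = 438.3/23.97 = 18.2854 min.
Solving the cascade with C₁(0)=C₂(0)=0 gives C₂(t) = C_in[1 − (τ₁ e^(−t/τ₁) − τ₂ e^(−t/τ₂))/(τ₁ − τ₂)].
At t = 36.95: e^(−t/τ₁) = 0.000915552, e^(−t/τ₂) = 0.132557.
C₂ = 4.307·[1 − (5.28160·0.000915552 − 18.2854·0.132557)/(-13.0038)] = 4.307·0.813976 = 3.50579 g/L.

3.506 g/L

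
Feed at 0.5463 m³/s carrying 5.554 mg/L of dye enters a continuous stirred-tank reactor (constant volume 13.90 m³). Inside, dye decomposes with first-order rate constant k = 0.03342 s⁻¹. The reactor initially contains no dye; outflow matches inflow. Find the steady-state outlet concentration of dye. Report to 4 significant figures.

3.002 mg/L

V dC/dt = Q(C_in − C) − k V C.
Steady state (dC/dt = 0): C_ss = Q C_in/(Q + kV) = C_in/(1 + kV/Q).
C_ss = 0.5463·5.554/(0.5463 + 0.03342·13.90) = 3.03415/1.01084 = 3.00162 mg/L.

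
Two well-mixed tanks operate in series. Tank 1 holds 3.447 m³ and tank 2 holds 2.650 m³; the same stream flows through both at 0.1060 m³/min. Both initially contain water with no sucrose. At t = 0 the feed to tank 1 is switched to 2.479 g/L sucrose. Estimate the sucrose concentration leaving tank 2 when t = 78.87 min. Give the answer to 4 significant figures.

1.882 g/L

Time constants: τᵢ = Vᵢ/Q for each well-mixed tank.
τ₁ = 3.447/0.1060 = 32.5189 min; τ₂ = 2.650/0.1060 = 25.0000 min.
Tank 1: C₁ = C_in(1 − e^(−t/τ₁)). Tank 2 (τ₁ ≠ τ₂): C₂ = C_in[1 − (τ₁ e^(−t/τ₁) − τ₂ e^(−t/τ₂))/(τ₁ − τ₂)].
At t = 78.87: e^(−t/τ₁) = 0.0884462, e^(−t/τ₂) = 0.0426469.
C₂ = 2.479·[1 − (32.5189·0.0884462 − 25.0000·0.0426469)/(7.51887)] = 2.479·0.759273 = 1.88224 g/L.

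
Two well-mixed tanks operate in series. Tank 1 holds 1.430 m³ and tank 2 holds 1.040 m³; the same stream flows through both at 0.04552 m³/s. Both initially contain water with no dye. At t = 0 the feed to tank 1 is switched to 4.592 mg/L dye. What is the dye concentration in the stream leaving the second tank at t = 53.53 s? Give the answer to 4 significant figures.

2.704 mg/L

Time constants: τᵢ = Vᵢ/Q for each well-mixed tank.
τ₁ = 1.430/0.04552 = 31.4148 s; τ₂ = 1.040/0.04552 = 22.8471 s.
Solving the cascade with C₁(0)=C₂(0)=0 gives C₂(t) = C_in[1 − (τ₁ e^(−t/τ₁) − τ₂ e^(−t/τ₂))/(τ₁ − τ₂)].
At t = 53.53: e^(−t/τ₁) = 0.181959, e^(−t/τ₂) = 0.0960423.
C₂ = 4.592·[1 − (31.4148·0.181959 − 22.8471·0.0960423)/(8.56766)] = 4.592·0.588931 = 2.70437 mg/L.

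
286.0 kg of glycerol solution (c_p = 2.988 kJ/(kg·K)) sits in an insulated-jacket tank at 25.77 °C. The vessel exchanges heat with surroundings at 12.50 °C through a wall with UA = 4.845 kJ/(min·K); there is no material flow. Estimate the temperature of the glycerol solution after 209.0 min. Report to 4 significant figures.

16.56 °C

Lumped-capacitance energy balance: M c_p dT/dt = UA(T_amb − T).
dT/dt = (T_ss − T)/τ with T_ss = T_amb = 12.5000 °C, τ = M c_p/UA = 286.0·2.988/4.845 = 176.381 min.
Solution: T(t) = T_ss + (T₀ − T_ss) e^(−t/τ).
T(209.0) = 12.5000 + (13.2700)·0.305767 = 16.5575 °C.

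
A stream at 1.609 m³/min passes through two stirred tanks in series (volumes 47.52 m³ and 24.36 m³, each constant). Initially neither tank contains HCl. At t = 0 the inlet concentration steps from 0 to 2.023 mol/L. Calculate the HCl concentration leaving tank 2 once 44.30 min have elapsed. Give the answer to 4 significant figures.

Species balance on tank i: dCᵢ/dt = (Cᵢ₋₁ − Cᵢ)/τᵢ with τᵢ = Vᵢ/Q.
τ₁ = 47.52/1.609 = 29.5339 min; τ₂ = 24.36/1.609 = 15.1398 min.
Solving the cascade with C₁(0)=C₂(0)=0 gives C₂(t) = C_in[1 − (τ₁ e^(−t/τ₁) − τ₂ e^(−t/τ₂))/(τ₁ − τ₂)].
At t = 44.30: e^(−t/τ₁) = 0.223136, e^(−t/τ₂) = 0.0536081.
C₂ = 2.023·[1 − (29.5339·0.223136 − 15.1398·0.0536081)/(14.3940)] = 2.023·0.598552 = 1.21087 mol/L.

1.211 mol/L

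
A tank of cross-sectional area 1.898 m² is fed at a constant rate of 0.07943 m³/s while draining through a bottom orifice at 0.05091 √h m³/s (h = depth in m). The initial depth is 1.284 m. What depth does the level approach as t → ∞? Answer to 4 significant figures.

Level balance: A dh/dt = 0.07943 − 0.05091 √h. Setting dh/dt = 0:
Q_in = 0.05091 √h_ss ⇒ √h_ss = 0.07943/0.05091 = 1.56020.
h_ss = 1.56020² = 2.43424 m. (Since h₀ = 1.284 m < h_ss, the level will rise toward this value.)

2.434 m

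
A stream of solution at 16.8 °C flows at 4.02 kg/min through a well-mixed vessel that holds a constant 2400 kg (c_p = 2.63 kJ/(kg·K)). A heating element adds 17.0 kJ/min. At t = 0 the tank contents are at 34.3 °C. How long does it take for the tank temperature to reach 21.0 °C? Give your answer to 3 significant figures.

M c_p dT/dt = ṁ c_p (T_in − T) + Q̇.
τ = M/ṁ = 597.01 min; T_ss = T_in + Q̇/(ṁ c_p) = 18.408 °C.
T(t) = T_ss + (T₀ − T_ss) e^(−t/τ). Set T = 21.0:
e^(−t/τ) = (21.0 − 18.408)/(34.3 − 18.408) = 0.16310
t = −597.01 · ln(0.16310) = 1082.6 min.

1080 min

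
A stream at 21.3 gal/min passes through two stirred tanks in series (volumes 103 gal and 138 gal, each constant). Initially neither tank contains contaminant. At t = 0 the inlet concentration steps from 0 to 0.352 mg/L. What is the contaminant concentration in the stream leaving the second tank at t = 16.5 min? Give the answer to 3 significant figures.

0.277 mg/L

Species balance on tank i: dCᵢ/dt = (Cᵢ₋₁ − Cᵢ)/τᵢ with τᵢ = Vᵢ/Q.
τ₁ = 103/21.3 = 4.8357 min; τ₂ = 138/21.3 = 6.4789 min.
Tank 1: C₁ = C_in(1 − e^(−t/τ₁)). Tank 2 (τ₁ ≠ τ₂): C₂ = C_in[1 − (τ₁ e^(−t/τ₁) − τ₂ e^(−t/τ₂))/(τ₁ − τ₂)].
At t = 16.5: e^(−t/τ₁) = 0.032971, e^(−t/τ₂) = 0.078337.
C₂ = 0.352·[1 − (4.8357·0.032971 − 6.4789·0.078337)/(-1.6432)] = 0.352·0.78816 = 0.27743 mg/L.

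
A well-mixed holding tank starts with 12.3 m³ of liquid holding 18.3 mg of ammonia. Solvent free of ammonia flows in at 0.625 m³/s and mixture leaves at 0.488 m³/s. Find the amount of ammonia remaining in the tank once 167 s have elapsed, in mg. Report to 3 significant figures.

Total volume: dV/dt = Q_in − Q_out = 0.13700 m³/s, so V(t) = 12.3 + 0.13700 t and V(167) = 35.179 m³.
Solute balance: dm/dt = 0 − Q_out C = −Q_out m/V(t).
Separate: dm/m = −Q_out dt/V(t) ⇒ ln(m/m₀) = −(Q_out/(Q_in−Q_out)) ln(V/V₀).
m = m₀ (V₀/V)^(Q_out/(Q_in−Q_out)) = 18.3 × (12.3/35.179)^(3.5620) = 0.43332 mg.

0.433 mg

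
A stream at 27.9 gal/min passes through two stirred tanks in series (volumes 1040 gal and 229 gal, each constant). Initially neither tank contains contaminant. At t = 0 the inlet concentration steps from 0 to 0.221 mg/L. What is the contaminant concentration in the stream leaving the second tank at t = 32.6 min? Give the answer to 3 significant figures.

Each tank obeys Vᵢ dCᵢ/dt = Q(Cᵢ₋₁ − Cᵢ), so τᵢ = Vᵢ/Q.
τ₁ = 1040/27.9 = 37.276 min; τ₂ = 229/27.9 = 8.2079 min.
Tank 1: C₁ = C_in(1 − e^(−t/τ₁)). Tank 2 (τ₁ ≠ τ₂): C₂ = C_in[1 − (τ₁ e^(−t/τ₁) − τ₂ e^(−t/τ₂))/(τ₁ − τ₂)].
At t = 32.6: e^(−t/τ₁) = 0.41705, e^(−t/τ₂) = 0.018840.
C₂ = 0.221·[1 − (37.276·0.41705 − 8.2079·0.018840)/(29.068)] = 0.221·0.47051 = 0.10398 mg/L.

0.104 mg/L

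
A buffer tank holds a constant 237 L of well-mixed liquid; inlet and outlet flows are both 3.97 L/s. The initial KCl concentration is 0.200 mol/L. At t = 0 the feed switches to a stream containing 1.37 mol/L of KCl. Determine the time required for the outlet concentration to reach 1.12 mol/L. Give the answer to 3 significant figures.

92.1 s

Species balance: V dC/dt = Q(C_in − C) ⇒ τ = V/Q = 59.698 s.
C(t) = C_in + (C₀ − C_in) e^(−t/τ). Set C = 1.12 and solve for t:
e^(−t/τ) = (C − C_in)/(C₀ − C_in) = (1.12 − 1.37)/(0.200 − 1.37) = 0.21368
t = −τ ln(…) = 59.698 × 1.5433 = 92.131 s.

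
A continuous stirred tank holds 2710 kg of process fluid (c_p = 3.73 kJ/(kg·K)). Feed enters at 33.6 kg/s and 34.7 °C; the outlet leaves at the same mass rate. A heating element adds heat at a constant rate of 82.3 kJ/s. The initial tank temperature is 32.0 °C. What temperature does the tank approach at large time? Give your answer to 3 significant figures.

M c_p dT/dt = ṁ c_p (T_in − T) + Q̇.
At steady state dT/dt = 0 ⇒ T_ss = T_in + Q̇/(ṁ c_p) = 34.7 + 82.3/(33.6·3.73) = 35.357 °C.

35.4 °C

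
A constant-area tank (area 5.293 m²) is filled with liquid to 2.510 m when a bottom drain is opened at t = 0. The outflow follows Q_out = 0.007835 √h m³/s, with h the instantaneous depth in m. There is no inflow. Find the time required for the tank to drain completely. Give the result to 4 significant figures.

2141 s

With no inflow, A dh/dt = −0.007835 √h.
This is separable: 2 d(√h)/dt = −0.007835/A, so √h = √h₀ − (0.007835/(2A)) t.
Tank is empty when √h = 0: t_empty = 2A√h₀/0.007835.
t_empty = 2·5.293·√2.510/0.007835 = 10.5860·1.58430/0.007835 = 2140.57 s.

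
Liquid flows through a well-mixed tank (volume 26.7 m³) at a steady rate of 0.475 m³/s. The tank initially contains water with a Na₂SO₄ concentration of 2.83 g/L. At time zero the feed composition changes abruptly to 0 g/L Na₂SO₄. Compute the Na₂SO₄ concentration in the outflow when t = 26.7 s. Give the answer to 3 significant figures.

Mass balance on the solute (V constant): V dC/dt = Q(C_in − C).
Time constant τ = V/Q = 26.7/0.475 = 56.211 s.
Integrating: C(t) = C_in + (C₀ − C_in) e^(−t/τ).
C(26.7) = 0 + (2.83 − 0)·e^(−26.7/56.211) = 0 + (2.8300)·0.62189 = 1.7599 g/L.

1.76 g/L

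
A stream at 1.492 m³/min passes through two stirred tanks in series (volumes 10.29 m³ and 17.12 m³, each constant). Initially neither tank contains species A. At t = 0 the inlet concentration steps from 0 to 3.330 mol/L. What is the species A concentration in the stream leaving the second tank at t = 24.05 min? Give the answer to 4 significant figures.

Each tank obeys Vᵢ dCᵢ/dt = Q(Cᵢ₋₁ − Cᵢ), so τᵢ = Vᵢ/Q.
τ₁ = 10.29/1.492 = 6.89678 min; τ₂ = 17.12/1.492 = 11.4745 min.
Tank 1: C₁ = C_in(1 − e^(−t/τ₁)). Tank 2 (τ₁ ≠ τ₂): C₂ = C_in[1 − (τ₁ e^(−t/τ₁) − τ₂ e^(−t/τ₂))/(τ₁ − τ₂)].
At t = 24.05: e^(−t/τ₁) = 0.0305884, e^(−t/τ₂) = 0.122954.
C₂ = 3.330·[1 − (6.89678·0.0305884 − 11.4745·0.122954)/(-4.57775)] = 3.330·0.737889 = 2.45717 mol/L.

2.457 mol/L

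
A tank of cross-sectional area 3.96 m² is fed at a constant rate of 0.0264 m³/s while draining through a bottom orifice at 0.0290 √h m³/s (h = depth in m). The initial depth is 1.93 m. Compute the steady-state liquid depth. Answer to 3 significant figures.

Unsteady balance on liquid volume: A dh/dt = Q_in − 0.0290 √h. At steady state dh/dt = 0:
Q_in = 0.0290 √h_ss ⇒ √h_ss = 0.0264/0.0290 = 0.91034.
h_ss = 0.91034² = 0.82873 m. (Since h₀ = 1.93 m > h_ss, the level will fall toward this value.)

0.829 m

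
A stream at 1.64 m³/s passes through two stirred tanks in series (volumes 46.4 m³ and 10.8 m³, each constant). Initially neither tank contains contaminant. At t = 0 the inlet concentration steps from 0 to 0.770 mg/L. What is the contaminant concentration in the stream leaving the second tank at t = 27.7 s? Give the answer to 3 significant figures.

Time constants: τᵢ = Vᵢ/Q for each well-mixed tank.
τ₁ = 46.4/1.64 = 28.293 s; τ₂ = 10.8/1.64 = 6.5854 s.
Solving the cascade with C₁(0)=C₂(0)=0 gives C₂(t) = C_in[1 − (τ₁ e^(−t/τ₁) − τ₂ e^(−t/τ₂))/(τ₁ − τ₂)].
At t = 27.7: e^(−t/τ₁) = 0.37567, e^(−t/τ₂) = 0.014901.
C₂ = 0.770·[1 − (28.293·0.37567 − 6.5854·0.014901)/(21.707)] = 0.770·0.51489 = 0.39646 mg/L.

0.396 mg/L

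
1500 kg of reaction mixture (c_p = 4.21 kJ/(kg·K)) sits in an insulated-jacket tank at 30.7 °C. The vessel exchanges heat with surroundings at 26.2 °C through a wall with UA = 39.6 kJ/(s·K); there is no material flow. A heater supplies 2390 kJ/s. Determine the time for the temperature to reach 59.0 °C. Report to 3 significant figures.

113 s

M c_p dT/dt = −UA(T − T_amb) + Q̇.
τ = M c_p/UA = 159.47 s; T_ss = T_amb + Q̇/UA = 26.2 + 2390/39.6 = 86.554 °C.
T(t) = T_ss + (T₀ − T_ss)e^(−t/τ); set T = 59.0:
t = −τ ln[(T − T_ss)/(T₀ − T_ss)] = −159.47 · ln(0.49332) = 112.68 s.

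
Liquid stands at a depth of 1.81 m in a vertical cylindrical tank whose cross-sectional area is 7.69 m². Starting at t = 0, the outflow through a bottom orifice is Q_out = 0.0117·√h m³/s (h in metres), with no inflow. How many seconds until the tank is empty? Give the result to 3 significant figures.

Accumulation of liquid (constant cross-section A): A dh/dt = −0.0117 √h.
Separate and integrate: 2(√h − √h₀) = −(0.0117/A) t.
Set h = 0: 2√h₀ = (0.0117/A) t_empty ⇒ t_empty = 2A√h₀/0.0117.
t_empty = 2·7.69·√1.81/0.0117 = 15.380·1.3454/0.0117 = 1768.5 s.

1770 s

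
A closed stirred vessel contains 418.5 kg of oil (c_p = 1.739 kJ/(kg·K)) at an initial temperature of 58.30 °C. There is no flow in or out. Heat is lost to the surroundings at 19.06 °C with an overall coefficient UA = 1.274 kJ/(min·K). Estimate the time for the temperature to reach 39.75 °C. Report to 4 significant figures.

First-law balance (no shaft work): M c_p dT/dt = −UA(T − T_amb).
τ = M c_p/UA = 571.249 min; T_ss = T_amb = 19.0600 °C.
T(t) = T_ss + (T₀ − T_ss)e^(−t/τ); set T = 39.75:
t = −τ ln[(T − T_ss)/(T₀ − T_ss)] = −571.249 · ln(0.527268) = 365.626 min.

365.6 min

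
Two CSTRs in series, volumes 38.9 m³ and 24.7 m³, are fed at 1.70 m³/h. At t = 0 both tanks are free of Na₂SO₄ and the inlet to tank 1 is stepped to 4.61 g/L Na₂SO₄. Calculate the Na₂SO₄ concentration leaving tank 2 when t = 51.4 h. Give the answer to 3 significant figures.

Time constants: τᵢ = Vᵢ/Q for each well-mixed tank.
τ₁ = 38.9/1.70 = 22.882 h; τ₂ = 24.7/1.70 = 14.529 h.
Solving the cascade with C₁(0)=C₂(0)=0 gives C₂(t) = C_in[1 − (τ₁ e^(−t/τ₁) − τ₂ e^(−t/τ₂))/(τ₁ − τ₂)].
At t = 51.4: e^(−t/τ₁) = 0.10579, e^(−t/τ₂) = 0.029082.
C₂ = 4.61·[1 − (22.882·0.10579 − 14.529·0.029082)/(8.3529)] = 4.61·0.76077 = 3.5072 g/L.

3.51 g/L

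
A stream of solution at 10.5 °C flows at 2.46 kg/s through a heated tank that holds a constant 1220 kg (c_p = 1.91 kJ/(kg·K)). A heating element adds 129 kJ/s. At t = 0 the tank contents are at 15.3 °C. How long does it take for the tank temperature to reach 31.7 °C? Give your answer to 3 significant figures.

638 s

Unsteady energy balance on the tank contents: M c_p dT/dt = ṁ c_p (T_in − T) + 129.
τ = M/ṁ = 495.93 s; T_ss = T_in + Q̇/(ṁ c_p) = 37.955 °C.
T(t) = T_ss + (T₀ − T_ss) e^(−t/τ). Set T = 31.7:
e^(−t/τ) = (31.7 − 37.955)/(15.3 − 37.955) = 0.27610
t = −495.93 · ln(0.27610) = 638.27 s.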